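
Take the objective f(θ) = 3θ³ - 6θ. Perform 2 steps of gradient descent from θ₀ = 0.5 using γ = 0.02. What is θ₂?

0.6354875

f′(θ) = 9θ² - 6
Step 1: f′(0.5) = -3.75; θ₁ = 0.5 − 0.02·(-3.75) = 0.575
Step 2: f′(0.575) = -3.024375; θ₂ = 0.575 − 0.02·(-3.024375) = 0.6354875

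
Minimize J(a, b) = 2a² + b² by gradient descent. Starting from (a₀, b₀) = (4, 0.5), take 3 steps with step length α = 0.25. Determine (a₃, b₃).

∇J = (4a, 2b)
(a₁, b₁) = (4, 0.5) − 0.25·(16, 1) = (0, 0.25)
(a₂, b₂) = (0, 0.25) − 0.25·(0, 0.5) = (0, 0.125)
(a₃, b₃) = (0, 0.125) − 0.25·(0, 0.25) = (0, 0.0625)

(0, 0.0625)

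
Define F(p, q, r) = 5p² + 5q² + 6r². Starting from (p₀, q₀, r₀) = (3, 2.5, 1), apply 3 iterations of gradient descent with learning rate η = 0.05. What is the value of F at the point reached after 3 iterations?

1.21598225

∇F = (10p, 10q, 12r)
(p₁, q₁, r₁) = (3, 2.5, 1) − 0.05·(30, 25, 12) = (1.5, 1.25, 0.4)
(p₂, q₂, r₂) = (1.5, 1.25, 0.4) − 0.05·(15, 12.5, 4.8) = (0.75, 0.625, 0.16)
(p₃, q₃, r₃) = (0.75, 0.625, 0.16) − 0.05·(7.5, 6.25, 1.92) = (0.375, 0.3125, 0.064)
F(0.375, 0.3125, 0.064) = 1.21598225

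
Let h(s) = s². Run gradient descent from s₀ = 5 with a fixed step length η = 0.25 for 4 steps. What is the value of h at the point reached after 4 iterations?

0.09765625

h′(s) = 2s
s₁ = 5 − 0.25·10 = 2.5
s₂ = 2.5 − 0.25·5 = 1.25
s₃ = 1.25 − 0.25·2.5 = 0.625
s₄ = 0.625 − 0.25·1.25 = 0.3125
h(0.3125) = 0.09765625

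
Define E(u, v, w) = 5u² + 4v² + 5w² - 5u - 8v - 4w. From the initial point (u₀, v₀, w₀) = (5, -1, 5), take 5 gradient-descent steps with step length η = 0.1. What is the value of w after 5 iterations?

∇E = (10u - 5, 8v - 8, 10w - 4)
(u₁, v₁, w₁) = (5, -1, 5) − 0.1·(45, -16, 46) = (0.5, 0.6, 0.4)
(u₂, v₂, w₂) = (0.5, 0.6, 0.4) − 0.1·(0, -3.2, 0) = (0.5, 0.92, 0.4)
(u₃, v₃, w₃) = (0.5, 0.92, 0.4) − 0.1·(0, -0.64, 0) = (0.5, 0.984, 0.4)
(u₄, v₄, w₄) = (0.5, 0.984, 0.4) − 0.1·(0, -0.128, 0) = (0.5, 0.9968, 0.4)
(u₅, v₅, w₅) = (0.5, 0.9968, 0.4) − 0.1·(0, -0.0256, 0) = (0.5, 0.99936, 0.4)
w = 0.4

0.4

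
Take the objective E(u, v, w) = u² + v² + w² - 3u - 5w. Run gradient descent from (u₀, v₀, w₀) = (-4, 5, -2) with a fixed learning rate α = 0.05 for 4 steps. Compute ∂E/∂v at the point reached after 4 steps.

∇E = (2u - 3, 2v, 2w - 5)
Step 1: at (-4, 5, -2), ∇E = (-11, 10, -9) → (-4, 5, -2) − 0.05·(-11, 10, -9) = (-3.45, 4.5, -1.55)
Step 2: at (-3.45, 4.5, -1.55), ∇E = (-9.9, 9, -8.1) → (-3.45, 4.5, -1.55) − 0.05·(-9.9, 9, -8.1) = (-2.955, 4.05, -1.145)
Step 3: at (-2.955, 4.05, -1.145), ∇E = (-8.91, 8.1, -7.29) → (-2.955, 4.05, -1.145) − 0.05·(-8.91, 8.1, -7.29) = (-2.5095, 3.645, -0.7805)
Step 4: at (-2.5095, 3.645, -0.7805), ∇E = (-8.019, 7.29, -6.561) → (-2.5095, 3.645, -0.7805) − 0.05·(-8.019, 7.29, -6.561) = (-2.10855, 3.2805, -0.45245)
∂E/∂v at (-2.10855, 3.2805, -0.45245) = 6.561

6.561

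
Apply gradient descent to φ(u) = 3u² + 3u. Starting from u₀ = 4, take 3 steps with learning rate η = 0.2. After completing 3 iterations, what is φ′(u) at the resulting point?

φ′(u) = 6u + 3
Step 1: φ′(4) = 27; u₁ = 4 − 0.2·27 = -1.4
Step 2: φ′(-1.4) = -5.4; u₂ = -1.4 − 0.2·(-5.4) = -0.32
Step 3: φ′(-0.32) = 1.08; u₃ = -0.32 − 0.2·1.08 = -0.536
φ′(u) at (-0.536) = -0.216

-0.216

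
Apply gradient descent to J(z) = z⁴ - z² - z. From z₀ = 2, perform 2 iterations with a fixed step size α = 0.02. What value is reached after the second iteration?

1.28942912

J′(z) = 4z³ - 2z - 1
z₁ = 2 − 0.02·27 = 1.46
z₂ = 1.46 − 0.02·8.528544 = 1.28942912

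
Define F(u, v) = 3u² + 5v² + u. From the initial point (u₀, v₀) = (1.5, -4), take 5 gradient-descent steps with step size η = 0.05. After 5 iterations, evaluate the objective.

0.2301877075

∇F = (6u + 1, 10v)
(u₁, v₁) = (1.5, -4) − 0.05·(10, -40) = (1, -2)
(u₂, v₂) = (1, -2) − 0.05·(7, -20) = (0.65, -1)
(u₃, v₃) = (0.65, -1) − 0.05·(4.9, -10) = (0.405, -0.5)
(u₄, v₄) = (0.405, -0.5) − 0.05·(3.43, -5) = (0.2335, -0.25)
(u₅, v₅) = (0.2335, -0.25) − 0.05·(2.401, -2.5) = (0.11345, -0.125)
F(0.11345, -0.125) = 0.2301877075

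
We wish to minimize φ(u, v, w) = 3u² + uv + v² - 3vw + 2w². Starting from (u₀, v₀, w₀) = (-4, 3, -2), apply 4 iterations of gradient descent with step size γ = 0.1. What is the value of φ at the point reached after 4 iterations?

-0.434463

∇φ = (6u + v, u + 2v - 3w, -3v + 4w)
(u₁, v₁, w₁) = (-4, 3, -2) − 0.1·(-21, 8, -17) = (-1.9, 2.2, -0.3)
(u₂, v₂, w₂) = (-1.9, 2.2, -0.3) − 0.1·(-9.2, 3.4, -7.8) = (-0.98, 1.86, 0.48)
(u₃, v₃, w₃) = (-0.98, 1.86, 0.48) − 0.1·(-4.02, 1.3, -3.66) = (-0.578, 1.73, 0.846)
(u₄, v₄, w₄) = (-0.578, 1.73, 0.846) − 0.1·(-1.738, 0.344, -1.806) = (-0.4042, 1.6956, 1.0266)
φ(-0.4042, 1.6956, 1.0266) = -0.434463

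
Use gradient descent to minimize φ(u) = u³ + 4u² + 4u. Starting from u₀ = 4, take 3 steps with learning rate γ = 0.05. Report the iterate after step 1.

φ′(u) = 3u² + 8u + 4
u₁ = 4 − 0.05·84 = -0.2

-0.2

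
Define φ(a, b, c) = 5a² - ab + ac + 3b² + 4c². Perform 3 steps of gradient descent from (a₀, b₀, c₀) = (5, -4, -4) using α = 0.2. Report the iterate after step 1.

∇φ = (10a - b + c, -a + 6b, a + 8c)
(a₁, b₁, c₁) = (5, -4, -4) − 0.2·(50, -29, -27) = (-5, 1.8, 1.4)

(-5, 1.8, 1.4)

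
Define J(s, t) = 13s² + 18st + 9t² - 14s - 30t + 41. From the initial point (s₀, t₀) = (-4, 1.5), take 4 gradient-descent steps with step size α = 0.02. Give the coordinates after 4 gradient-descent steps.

∇J = (26s + 18t - 14, 18s + 18t - 30)
Step 1: at (-4, 1.5), ∇J = (-91, -75) → (-4, 1.5) − 0.02·(-91, -75) = (-2.18, 3)
Step 2: at (-2.18, 3), ∇J = (-16.68, -15.24) → (-2.18, 3) − 0.02·(-16.68, -15.24) = (-1.8464, 3.3048)
Step 3: at (-1.8464, 3.3048), ∇J = (-2.52, -3.7488) → (-1.8464, 3.3048) − 0.02·(-2.52, -3.7488) = (-1.796, 3.379776)
Step 4: at (-1.796, 3.379776), ∇J = (0.139968, -1.492032) → (-1.796, 3.379776) − 0.02·(0.139968, -1.492032) = (-1.79879936, 3.40961664)

(-1.79879936, 3.40961664)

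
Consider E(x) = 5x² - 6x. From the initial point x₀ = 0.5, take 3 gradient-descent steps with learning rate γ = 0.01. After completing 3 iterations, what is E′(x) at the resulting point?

-0.729

E′(x) = 10x - 6
x₁ = 0.5 − 0.01·(-1) = 0.51
x₂ = 0.51 − 0.01·(-0.9) = 0.519
x₃ = 0.519 − 0.01·(-0.81) = 0.5271
E′(x) at (0.5271) = -0.729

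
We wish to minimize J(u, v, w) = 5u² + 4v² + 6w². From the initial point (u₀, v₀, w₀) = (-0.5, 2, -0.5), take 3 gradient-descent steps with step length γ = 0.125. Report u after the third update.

∇J = (10u, 8v, 12w)
Step 1: at (-0.5, 2, -0.5), ∇J = (-5, 16, -6) → (-0.5, 2, -0.5) − 0.125·(-5, 16, -6) = (0.125, 0, 0.25)
Step 2: at (0.125, 0, 0.25), ∇J = (1.25, 0, 3) → (0.125, 0, 0.25) − 0.125·(1.25, 0, 3) = (-0.03125, 0, -0.125)
Step 3: at (-0.03125, 0, -0.125), ∇J = (-0.3125, 0, -1.5) → (-0.03125, 0, -0.125) − 0.125·(-0.3125, 0, -1.5) = (0.0078125, 0, 0.0625)
u = 0.0078125

0.0078125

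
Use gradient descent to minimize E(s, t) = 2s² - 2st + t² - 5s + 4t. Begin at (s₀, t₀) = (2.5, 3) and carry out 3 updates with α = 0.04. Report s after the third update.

∇E = (4s - 2t - 5, -2s + 2t + 4)
(s₁, t₁) = (2.5, 3) − 0.04·(-1, 5) = (2.54, 2.8)
(s₂, t₂) = (2.54, 2.8) − 0.04·(-0.44, 4.52) = (2.5576, 2.6192)
(s₃, t₃) = (2.5576, 2.6192) − 0.04·(-0.008, 4.1232) = (2.55792, 2.454272)
s = 2.55792

2.55792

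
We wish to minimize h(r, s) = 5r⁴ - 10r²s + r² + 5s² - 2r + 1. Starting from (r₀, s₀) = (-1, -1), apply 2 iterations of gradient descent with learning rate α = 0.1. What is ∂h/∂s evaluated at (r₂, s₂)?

-47339.96544

∇h = (20r³ - 20rs + 2r - 2, -10r² + 10s)
(r₁, s₁) = (-1, -1) − 0.1·(-44, -20) = (3.4, 1)
(r₂, s₂) = (3.4, 1) − 0.1·(722.88, -105.6) = (-68.888, 11.56)
∂h/∂s at (-68.888, 11.56) = -47339.96544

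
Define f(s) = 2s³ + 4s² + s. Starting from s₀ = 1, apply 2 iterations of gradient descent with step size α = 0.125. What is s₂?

-0.69921875

f′(s) = 6s² + 8s + 1
Step 1: f′(1) = 15; s₁ = 1 − 0.125·15 = -0.875
Step 2: f′(-0.875) = -1.40625; s₂ = -0.875 − 0.125·(-1.40625) = -0.69921875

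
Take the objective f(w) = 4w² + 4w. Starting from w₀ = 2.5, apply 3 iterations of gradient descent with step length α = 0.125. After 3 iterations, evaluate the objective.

f′(w) = 8w + 4
w₁ = 2.5 − 0.125·24 = -0.5
w₂ = -0.5 − 0.125·0 = -0.5
w₃ = -0.5 − 0.125·0 = -0.5
f(-0.5) = -1

-1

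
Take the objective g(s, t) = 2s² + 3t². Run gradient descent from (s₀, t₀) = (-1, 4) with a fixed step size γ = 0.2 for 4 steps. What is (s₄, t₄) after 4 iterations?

∇g = (4s, 6t)
(s₁, t₁) = (-1, 4) − 0.2·(-4, 24) = (-0.2, -0.8)
(s₂, t₂) = (-0.2, -0.8) − 0.2·(-0.8, -4.8) = (-0.04, 0.16)
(s₃, t₃) = (-0.04, 0.16) − 0.2·(-0.16, 0.96) = (-0.008, -0.032)
(s₄, t₄) = (-0.008, -0.032) − 0.2·(-0.032, -0.192) = (-0.0016, 0.0064)

(-0.0016, 0.0064)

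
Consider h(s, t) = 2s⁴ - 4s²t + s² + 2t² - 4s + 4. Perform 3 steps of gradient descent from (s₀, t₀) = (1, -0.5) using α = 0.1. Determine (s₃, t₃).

∇h = (8s³ - 8st + 2s - 4, -4s² + 4t)
Step 1: at (1, -0.5), ∇h = (10, -6) → (1, -0.5) − 0.1·(10, -6) = (0, 0.1)
Step 2: at (0, 0.1), ∇h = (-4, 0.4) → (0, 0.1) − 0.1·(-4, 0.4) = (0.4, 0.06)
Step 3: at (0.4, 0.06), ∇h = (-2.88, -0.4) → (0.4, 0.06) − 0.1·(-2.88, -0.4) = (0.688, 0.1)

(0.688, 0.1)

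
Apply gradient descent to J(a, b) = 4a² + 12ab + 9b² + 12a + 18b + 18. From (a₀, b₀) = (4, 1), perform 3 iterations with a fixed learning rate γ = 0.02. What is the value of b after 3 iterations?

∇J = (8a + 12b + 12, 12a + 18b + 18)
(a₁, b₁) = (4, 1) − 0.02·(56, 84) = (2.88, -0.68)
(a₂, b₂) = (2.88, -0.68) − 0.02·(26.88, 40.32) = (2.3424, -1.4864)
(a₃, b₃) = (2.3424, -1.4864) − 0.02·(12.9024, 19.3536) = (2.084352, -1.873472)
b = -1.873472

-1.873472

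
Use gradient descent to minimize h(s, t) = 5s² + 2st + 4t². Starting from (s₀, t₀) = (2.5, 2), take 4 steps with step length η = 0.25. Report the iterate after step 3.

∇h = (10s + 2t, 2s + 8t)
Step 1: at (2.5, 2), ∇h = (29, 21) → (2.5, 2) − 0.25·(29, 21) = (-4.75, -3.25)
Step 2: at (-4.75, -3.25), ∇h = (-54, -35.5) → (-4.75, -3.25) − 0.25·(-54, -35.5) = (8.75, 5.625)
Step 3: at (8.75, 5.625), ∇h = (98.75, 62.5) → (8.75, 5.625) − 0.25·(98.75, 62.5) = (-15.9375, -10)

(-15.9375, -10)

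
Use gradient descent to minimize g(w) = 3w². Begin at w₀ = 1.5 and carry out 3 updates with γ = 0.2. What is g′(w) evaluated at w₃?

g′(w) = 6w
Step 1: g′(1.5) = 9; w₁ = 1.5 − 0.2·9 = -0.3
Step 2: g′(-0.3) = -1.8; w₂ = -0.3 − 0.2·(-1.8) = 0.06
Step 3: g′(0.06) = 0.36; w₃ = 0.06 − 0.2·0.36 = -0.012
g′(w) at (-0.012) = -0.072

-0.072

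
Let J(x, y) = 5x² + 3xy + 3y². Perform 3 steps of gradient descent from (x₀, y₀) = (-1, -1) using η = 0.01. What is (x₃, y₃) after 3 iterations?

∇J = (10x + 3y, 3x + 6y)
Step 1: at (-1, -1), ∇J = (-13, -9) → (-1, -1) − 0.01·(-13, -9) = (-0.87, -0.91)
Step 2: at (-0.87, -0.91), ∇J = (-11.43, -8.07) → (-0.87, -0.91) − 0.01·(-11.43, -8.07) = (-0.7557, -0.8293)
Step 3: at (-0.7557, -0.8293), ∇J = (-10.0449, -7.2429) → (-0.7557, -0.8293) − 0.01·(-10.0449, -7.2429) = (-0.655251, -0.756871)

(-0.655251, -0.756871)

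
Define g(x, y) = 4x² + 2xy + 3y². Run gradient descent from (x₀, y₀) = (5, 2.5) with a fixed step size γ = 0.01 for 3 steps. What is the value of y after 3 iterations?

∇g = (8x + 2y, 2x + 6y)
Step 1: at (5, 2.5), ∇g = (45, 25) → (5, 2.5) − 0.01·(45, 25) = (4.55, 2.25)
Step 2: at (4.55, 2.25), ∇g = (40.9, 22.6) → (4.55, 2.25) − 0.01·(40.9, 22.6) = (4.141, 2.024)
Step 3: at (4.141, 2.024), ∇g = (37.176, 20.426) → (4.141, 2.024) − 0.01·(37.176, 20.426) = (3.76924, 1.81974)
y = 1.81974

1.81974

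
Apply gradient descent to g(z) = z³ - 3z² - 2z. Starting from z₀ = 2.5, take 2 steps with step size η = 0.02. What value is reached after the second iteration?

g′(z) = 3z² - 6z - 2
z₁ = 2.5 − 0.02·1.75 = 2.465
z₂ = 2.465 − 0.02·1.438675 = 2.4362265

2.4362265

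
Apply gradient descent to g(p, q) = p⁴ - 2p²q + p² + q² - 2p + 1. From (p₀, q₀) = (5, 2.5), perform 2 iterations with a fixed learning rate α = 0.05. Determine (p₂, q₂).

(1114.0528, 36.316)

∇g = (4p³ - 4pq + 2p - 2, -2p² + 2q)
Step 1: at (5, 2.5), ∇g = (458, -45) → (5, 2.5) − 0.05·(458, -45) = (-17.9, 4.75)
Step 2: at (-17.9, 4.75), ∇g = (-22639.056, -631.32) → (-17.9, 4.75) − 0.05·(-22639.056, -631.32) = (1114.0528, 36.316)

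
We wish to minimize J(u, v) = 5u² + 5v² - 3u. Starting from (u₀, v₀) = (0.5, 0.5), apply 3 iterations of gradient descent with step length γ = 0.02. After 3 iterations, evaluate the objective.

∇J = (10u - 3, 10v)
Step 1: at (0.5, 0.5), ∇J = (2, 5) → (0.5, 0.5) − 0.02·(2, 5) = (0.46, 0.4)
Step 2: at (0.46, 0.4), ∇J = (1.6, 4) → (0.46, 0.4) − 0.02·(1.6, 4) = (0.428, 0.32)
Step 3: at (0.428, 0.32), ∇J = (1.28, 3.2) → (0.428, 0.32) − 0.02·(1.28, 3.2) = (0.4024, 0.256)
J(0.4024, 0.256) = -0.0698912

-0.0698912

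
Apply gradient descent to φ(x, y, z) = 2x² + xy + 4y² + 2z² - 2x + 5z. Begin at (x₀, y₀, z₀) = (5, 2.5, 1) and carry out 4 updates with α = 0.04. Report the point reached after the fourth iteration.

∇φ = (4x + y - 2, x + 8y, 4z + 5)
(x₁, y₁, z₁) = (5, 2.5, 1) − 0.04·(20.5, 25, 9) = (4.18, 1.5, 0.64)
(x₂, y₂, z₂) = (4.18, 1.5, 0.64) − 0.04·(16.22, 16.18, 7.56) = (3.5312, 0.8528, 0.3376)
(x₃, y₃, z₃) = (3.5312, 0.8528, 0.3376) − 0.04·(12.9776, 10.3536, 6.3504) = (3.012096, 0.438656, 0.083584)
(x₄, y₄, z₄) = (3.012096, 0.438656, 0.083584) − 0.04·(10.48704, 6.521344, 5.334336) = (2.5926144, 0.17780224, -0.12978944)

(2.5926144, 0.17780224, -0.12978944)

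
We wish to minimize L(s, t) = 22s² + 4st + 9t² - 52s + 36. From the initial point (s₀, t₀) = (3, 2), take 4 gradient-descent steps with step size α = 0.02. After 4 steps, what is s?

∇L = (44s + 4t - 52, 4s + 18t)
Step 1: at (3, 2), ∇L = (88, 48) → (3, 2) − 0.02·(88, 48) = (1.24, 1.04)
Step 2: at (1.24, 1.04), ∇L = (6.72, 23.68) → (1.24, 1.04) − 0.02·(6.72, 23.68) = (1.1056, 0.5664)
Step 3: at (1.1056, 0.5664), ∇L = (-1.088, 14.6176) → (1.1056, 0.5664) − 0.02·(-1.088, 14.6176) = (1.12736, 0.274048)
Step 4: at (1.12736, 0.274048), ∇L = (-1.299968, 9.442304) → (1.12736, 0.274048) − 0.02·(-1.299968, 9.442304) = (1.15335936, 0.08520192)
s = 1.15335936

1.15335936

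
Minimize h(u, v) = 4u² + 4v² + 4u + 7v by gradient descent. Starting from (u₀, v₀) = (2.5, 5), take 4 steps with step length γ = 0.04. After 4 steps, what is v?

∇h = (8u + 4, 8v + 7)
Step 1: at (2.5, 5), ∇h = (24, 47) → (2.5, 5) − 0.04·(24, 47) = (1.54, 3.12)
Step 2: at (1.54, 3.12), ∇h = (16.32, 31.96) → (1.54, 3.12) − 0.04·(16.32, 31.96) = (0.8872, 1.8416)
Step 3: at (0.8872, 1.8416), ∇h = (11.0976, 21.7328) → (0.8872, 1.8416) − 0.04·(11.0976, 21.7328) = (0.443296, 0.972288)
Step 4: at (0.443296, 0.972288), ∇h = (7.546368, 14.778304) → (0.443296, 0.972288) − 0.04·(7.546368, 14.778304) = (0.14144128, 0.38115584)
v = 0.38115584

0.38115584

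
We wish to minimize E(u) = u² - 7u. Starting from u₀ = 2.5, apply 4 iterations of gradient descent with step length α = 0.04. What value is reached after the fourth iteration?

E′(u) = 2u - 7
u₁ = 2.5 − 0.04·(-2) = 2.58
u₂ = 2.58 − 0.04·(-1.84) = 2.6536
u₃ = 2.6536 − 0.04·(-1.6928) = 2.721312
u₄ = 2.721312 − 0.04·(-1.557376) = 2.78360704

2.78360704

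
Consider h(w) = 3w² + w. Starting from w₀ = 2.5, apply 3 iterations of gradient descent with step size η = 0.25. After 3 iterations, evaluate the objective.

0.25

h′(w) = 6w + 1
w₁ = 2.5 − 0.25·16 = -1.5
w₂ = -1.5 − 0.25·(-8) = 0.5
w₃ = 0.5 − 0.25·4 = -0.5
h(-0.5) = 0.25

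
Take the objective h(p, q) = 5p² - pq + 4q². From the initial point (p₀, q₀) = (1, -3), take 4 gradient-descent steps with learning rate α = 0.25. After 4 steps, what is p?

∇h = (10p - q, -p + 8q)
(p₁, q₁) = (1, -3) − 0.25·(13, -25) = (-2.25, 3.25)
(p₂, q₂) = (-2.25, 3.25) − 0.25·(-25.75, 28.25) = (4.1875, -3.8125)
(p₃, q₃) = (4.1875, -3.8125) − 0.25·(45.6875, -34.6875) = (-7.234375, 4.859375)
(p₄, q₄) = (-7.234375, 4.859375) − 0.25·(-77.203125, 46.109375) = (12.06640625, -6.66796875)
p = 12.06640625

12.06640625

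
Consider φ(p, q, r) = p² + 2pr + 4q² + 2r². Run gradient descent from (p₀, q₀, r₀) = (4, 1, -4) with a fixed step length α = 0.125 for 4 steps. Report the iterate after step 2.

∇φ = (2p + 2r, 8q, 2p + 4r)
(p₁, q₁, r₁) = (4, 1, -4) − 0.125·(0, 8, -8) = (4, 0, -3)
(p₂, q₂, r₂) = (4, 0, -3) − 0.125·(2, 0, -4) = (3.75, 0, -2.5)

(3.75, 0, -2.5)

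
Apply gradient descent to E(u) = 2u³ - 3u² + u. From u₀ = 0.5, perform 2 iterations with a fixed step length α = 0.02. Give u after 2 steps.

0.519988

E′(u) = 6u² - 6u + 1
u₁ = 0.5 − 0.02·(-0.5) = 0.51
u₂ = 0.51 − 0.02·(-0.4994) = 0.519988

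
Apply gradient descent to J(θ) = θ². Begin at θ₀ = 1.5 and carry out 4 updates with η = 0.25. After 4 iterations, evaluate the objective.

0.0087890625

J′(θ) = 2θ
Step 1: J′(1.5) = 3; θ₁ = 1.5 − 0.25·3 = 0.75
Step 2: J′(0.75) = 1.5; θ₂ = 0.75 − 0.25·1.5 = 0.375
Step 3: J′(0.375) = 0.75; θ₃ = 0.375 − 0.25·0.75 = 0.1875
Step 4: J′(0.1875) = 0.375; θ₄ = 0.1875 − 0.25·0.375 = 0.09375
J(0.09375) = 0.0087890625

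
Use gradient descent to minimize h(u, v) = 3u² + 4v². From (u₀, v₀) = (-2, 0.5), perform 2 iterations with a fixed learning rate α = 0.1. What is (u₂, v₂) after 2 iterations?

∇h = (6u, 8v)
Step 1: at (-2, 0.5), ∇h = (-12, 4) → (-2, 0.5) − 0.1·(-12, 4) = (-0.8, 0.1)
Step 2: at (-0.8, 0.1), ∇h = (-4.8, 0.8) → (-0.8, 0.1) − 0.1·(-4.8, 0.8) = (-0.32, 0.02)

(-0.32, 0.02)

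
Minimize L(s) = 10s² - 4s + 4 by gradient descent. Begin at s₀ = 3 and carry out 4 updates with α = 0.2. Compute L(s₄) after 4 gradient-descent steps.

514386

L′(s) = 20s - 4
s₁ = 3 − 0.2·56 = -8.2
s₂ = -8.2 − 0.2·(-168) = 25.4
s₃ = 25.4 − 0.2·504 = -75.4
s₄ = -75.4 − 0.2·(-1512) = 227
L(227) = 514386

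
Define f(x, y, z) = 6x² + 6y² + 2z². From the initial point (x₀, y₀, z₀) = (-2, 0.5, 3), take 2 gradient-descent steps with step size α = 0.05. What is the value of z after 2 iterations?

1.92

∇f = (12x, 12y, 4z)
Step 1: at (-2, 0.5, 3), ∇f = (-24, 6, 12) → (-2, 0.5, 3) − 0.05·(-24, 6, 12) = (-0.8, 0.2, 2.4)
Step 2: at (-0.8, 0.2, 2.4), ∇f = (-9.6, 2.4, 9.6) → (-0.8, 0.2, 2.4) − 0.05·(-9.6, 2.4, 9.6) = (-0.32, 0.08, 1.92)
z = 1.92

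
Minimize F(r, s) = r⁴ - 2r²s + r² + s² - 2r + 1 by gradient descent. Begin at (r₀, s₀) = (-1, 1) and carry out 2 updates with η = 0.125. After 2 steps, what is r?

∇F = (4r³ - 4rs + 2r - 2, -2r² + 2s)
(r₁, s₁) = (-1, 1) − 0.125·(-4, 0) = (-0.5, 1)
(r₂, s₂) = (-0.5, 1) − 0.125·(-1.5, 1.5) = (-0.3125, 0.8125)
r = -0.3125

-0.3125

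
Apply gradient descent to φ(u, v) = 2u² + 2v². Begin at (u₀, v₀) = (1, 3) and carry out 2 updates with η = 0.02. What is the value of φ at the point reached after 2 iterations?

∇φ = (4u, 4v)
(u₁, v₁) = (1, 3) − 0.02·(4, 12) = (0.92, 2.76)
(u₂, v₂) = (0.92, 2.76) − 0.02·(3.68, 11.04) = (0.8464, 2.5392)
φ(0.8464, 2.5392) = 14.3278592

14.3278592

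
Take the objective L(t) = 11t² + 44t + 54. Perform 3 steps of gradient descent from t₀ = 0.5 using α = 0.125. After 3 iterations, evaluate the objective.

L′(t) = 22t + 44
t₁ = 0.5 − 0.125·55 = -6.375
t₂ = -6.375 − 0.125·(-96.25) = 5.65625
t₃ = 5.65625 − 0.125·168.4375 = -15.3984375
L(-15.3984375) = 1984.69940185546875

1984.69940185546875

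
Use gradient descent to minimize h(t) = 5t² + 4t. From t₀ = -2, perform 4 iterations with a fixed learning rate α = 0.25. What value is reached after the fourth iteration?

-8.5

h′(t) = 10t + 4
t₁ = -2 − 0.25·(-16) = 2
t₂ = 2 − 0.25·24 = -4
t₃ = -4 − 0.25·(-36) = 5
t₄ = 5 − 0.25·54 = -8.5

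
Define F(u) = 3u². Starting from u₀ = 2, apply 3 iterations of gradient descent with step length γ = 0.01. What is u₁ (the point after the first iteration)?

1.88

F′(u) = 6u
u₁ = 2 − 0.01·12 = 1.88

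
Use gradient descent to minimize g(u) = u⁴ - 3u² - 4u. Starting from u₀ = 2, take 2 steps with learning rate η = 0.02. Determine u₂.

1.58226944

g′(u) = 4u³ - 6u - 4
u₁ = 2 − 0.02·16 = 1.68
u₂ = 1.68 − 0.02·4.886528 = 1.58226944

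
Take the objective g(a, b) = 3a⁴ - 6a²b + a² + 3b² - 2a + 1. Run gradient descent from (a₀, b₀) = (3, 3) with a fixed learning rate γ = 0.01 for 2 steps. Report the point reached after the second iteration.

(1.06512, 3.1968)

∇g = (12a³ - 12ab + 2a - 2, -6a² + 6b)
(a₁, b₁) = (3, 3) − 0.01·(220, -36) = (0.8, 3.36)
(a₂, b₂) = (0.8, 3.36) − 0.01·(-26.512, 16.32) = (1.06512, 3.1968)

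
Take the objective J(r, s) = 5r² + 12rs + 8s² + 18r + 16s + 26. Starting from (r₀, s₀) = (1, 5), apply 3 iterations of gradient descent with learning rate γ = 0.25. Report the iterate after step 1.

∇J = (10r + 12s + 18, 12r + 16s + 16)
(r₁, s₁) = (1, 5) − 0.25·(88, 108) = (-21, -22)

(-21, -22)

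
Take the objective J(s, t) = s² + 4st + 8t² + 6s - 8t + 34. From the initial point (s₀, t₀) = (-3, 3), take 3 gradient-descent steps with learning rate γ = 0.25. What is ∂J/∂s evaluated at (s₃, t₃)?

∇J = (2s + 4t + 6, 4s + 16t - 8)
(s₁, t₁) = (-3, 3) − 0.25·(12, 28) = (-6, -4)
(s₂, t₂) = (-6, -4) − 0.25·(-22, -96) = (-0.5, 20)
(s₃, t₃) = (-0.5, 20) − 0.25·(85, 310) = (-21.75, -57.5)
∂J/∂s at (-21.75, -57.5) = -267.5

-267.5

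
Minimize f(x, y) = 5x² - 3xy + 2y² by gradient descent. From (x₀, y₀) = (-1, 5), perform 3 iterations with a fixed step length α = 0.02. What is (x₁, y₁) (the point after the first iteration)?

(-0.5, 4.54)

∇f = (10x - 3y, -3x + 4y)
Step 1: at (-1, 5), ∇f = (-25, 23) → (-1, 5) − 0.02·(-25, 23) = (-0.5, 4.54)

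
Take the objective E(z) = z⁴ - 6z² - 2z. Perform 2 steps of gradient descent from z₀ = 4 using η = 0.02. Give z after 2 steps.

E′(z) = 4z³ - 12z - 2
Step 1: E′(4) = 206; z₁ = 4 − 0.02·206 = -0.12
Step 2: E′(-0.12) = -0.566912; z₂ = -0.12 − 0.02·(-0.566912) = -0.10866176

-0.10866176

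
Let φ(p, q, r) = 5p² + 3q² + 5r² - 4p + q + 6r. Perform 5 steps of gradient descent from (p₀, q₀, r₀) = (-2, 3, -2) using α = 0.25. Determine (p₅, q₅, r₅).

(18.625, -0.265625, 10.03125)

∇φ = (10p - 4, 6q + 1, 10r + 6)
Step 1: at (-2, 3, -2), ∇φ = (-24, 19, -14) → (-2, 3, -2) − 0.25·(-24, 19, -14) = (4, -1.75, 1.5)
Step 2: at (4, -1.75, 1.5), ∇φ = (36, -9.5, 21) → (4, -1.75, 1.5) − 0.25·(36, -9.5, 21) = (-5, 0.625, -3.75)
Step 3: at (-5, 0.625, -3.75), ∇φ = (-54, 4.75, -31.5) → (-5, 0.625, -3.75) − 0.25·(-54, 4.75, -31.5) = (8.5, -0.5625, 4.125)
Step 4: at (8.5, -0.5625, 4.125), ∇φ = (81, -2.375, 47.25) → (8.5, -0.5625, 4.125) − 0.25·(81, -2.375, 47.25) = (-11.75, 0.03125, -7.6875)
Step 5: at (-11.75, 0.03125, -7.6875), ∇φ = (-121.5, 1.1875, -70.875) → (-11.75, 0.03125, -7.6875) − 0.25·(-121.5, 1.1875, -70.875) = (18.625, -0.265625, 10.03125)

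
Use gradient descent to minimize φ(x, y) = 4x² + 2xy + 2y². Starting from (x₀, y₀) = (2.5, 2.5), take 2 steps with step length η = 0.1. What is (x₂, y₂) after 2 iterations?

∇φ = (8x + 2y, 2x + 4y)
(x₁, y₁) = (2.5, 2.5) − 0.1·(25, 15) = (0, 1)
(x₂, y₂) = (0, 1) − 0.1·(2, 4) = (-0.2, 0.6)

(-0.2, 0.6)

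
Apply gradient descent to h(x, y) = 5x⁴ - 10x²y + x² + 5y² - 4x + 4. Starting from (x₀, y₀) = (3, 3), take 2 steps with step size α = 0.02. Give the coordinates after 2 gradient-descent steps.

∇h = (20x³ - 20xy + 2x - 4, -10x² + 10y)
(x₁, y₁) = (3, 3) − 0.02·(362, -60) = (-4.24, 4.2)
(x₂, y₂) = (-4.24, 4.2) − 0.02·(-1180.82048, -137.776) = (19.3764096, 6.95552)

(19.3764096, 6.95552)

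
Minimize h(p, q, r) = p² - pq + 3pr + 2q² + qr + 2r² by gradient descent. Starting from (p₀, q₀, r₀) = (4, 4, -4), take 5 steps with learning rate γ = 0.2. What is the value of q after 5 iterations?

3.31136

∇h = (2p - q + 3r, -p + 4q + r, 3p + q + 4r)
Step 1: at (4, 4, -4), ∇h = (-8, 8, 0) → (4, 4, -4) − 0.2·(-8, 8, 0) = (5.6, 2.4, -4)
Step 2: at (5.6, 2.4, -4), ∇h = (-3.2, 0, 3.2) → (5.6, 2.4, -4) − 0.2·(-3.2, 0, 3.2) = (6.24, 2.4, -4.64)
Step 3: at (6.24, 2.4, -4.64), ∇h = (-3.84, -1.28, 2.56) → (6.24, 2.4, -4.64) − 0.2·(-3.84, -1.28, 2.56) = (7.008, 2.656, -5.152)
Step 4: at (7.008, 2.656, -5.152), ∇h = (-4.096, -1.536, 3.072) → (7.008, 2.656, -5.152) − 0.2·(-4.096, -1.536, 3.072) = (7.8272, 2.9632, -5.7664)
Step 5: at (7.8272, 2.9632, -5.7664), ∇h = (-4.608, -1.7408, 3.3792) → (7.8272, 2.9632, -5.7664) − 0.2·(-4.608, -1.7408, 3.3792) = (8.7488, 3.31136, -6.44224)
q = 3.31136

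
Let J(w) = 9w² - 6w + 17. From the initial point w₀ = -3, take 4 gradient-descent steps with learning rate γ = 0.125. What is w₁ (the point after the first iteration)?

4.5

J′(w) = 18w - 6
w₁ = -3 − 0.125·(-60) = 4.5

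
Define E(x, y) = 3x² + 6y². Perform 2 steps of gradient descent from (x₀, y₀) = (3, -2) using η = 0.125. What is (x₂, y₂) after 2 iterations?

∇E = (6x, 12y)
Step 1: at (3, -2), ∇E = (18, -24) → (3, -2) − 0.125·(18, -24) = (0.75, 1)
Step 2: at (0.75, 1), ∇E = (4.5, 12) → (0.75, 1) − 0.125·(4.5, 12) = (0.1875, -0.5)

(0.1875, -0.5)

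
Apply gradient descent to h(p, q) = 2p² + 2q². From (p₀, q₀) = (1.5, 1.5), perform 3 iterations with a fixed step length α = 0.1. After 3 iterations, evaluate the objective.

∇h = (4p, 4q)
Step 1: at (1.5, 1.5), ∇h = (6, 6) → (1.5, 1.5) − 0.1·(6, 6) = (0.9, 0.9)
Step 2: at (0.9, 0.9), ∇h = (3.6, 3.6) → (0.9, 0.9) − 0.1·(3.6, 3.6) = (0.54, 0.54)
Step 3: at (0.54, 0.54), ∇h = (2.16, 2.16) → (0.54, 0.54) − 0.1·(2.16, 2.16) = (0.324, 0.324)
h(0.324, 0.324) = 0.419904

0.419904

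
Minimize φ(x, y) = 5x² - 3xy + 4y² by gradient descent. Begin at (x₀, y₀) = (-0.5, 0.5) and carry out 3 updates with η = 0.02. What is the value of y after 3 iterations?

∇φ = (10x - 3y, -3x + 8y)
Step 1: at (-0.5, 0.5), ∇φ = (-6.5, 5.5) → (-0.5, 0.5) − 0.02·(-6.5, 5.5) = (-0.37, 0.39)
Step 2: at (-0.37, 0.39), ∇φ = (-4.87, 4.23) → (-0.37, 0.39) − 0.02·(-4.87, 4.23) = (-0.2726, 0.3054)
Step 3: at (-0.2726, 0.3054), ∇φ = (-3.6422, 3.261) → (-0.2726, 0.3054) − 0.02·(-3.6422, 3.261) = (-0.199756, 0.24018)
y = 0.24018

0.24018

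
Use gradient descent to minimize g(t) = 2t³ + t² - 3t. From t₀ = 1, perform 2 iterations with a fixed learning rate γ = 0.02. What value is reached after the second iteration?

0.8268

g′(t) = 6t² + 2t - 3
t₁ = 1 − 0.02·5 = 0.9
t₂ = 0.9 − 0.02·3.66 = 0.8268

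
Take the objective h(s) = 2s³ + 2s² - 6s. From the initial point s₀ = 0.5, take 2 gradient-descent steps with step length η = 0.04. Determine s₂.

0.6576

h′(s) = 6s² + 4s - 6
Step 1: h′(0.5) = -2.5; s₁ = 0.5 − 0.04·(-2.5) = 0.6
Step 2: h′(0.6) = -1.44; s₂ = 0.6 − 0.04·(-1.44) = 0.6576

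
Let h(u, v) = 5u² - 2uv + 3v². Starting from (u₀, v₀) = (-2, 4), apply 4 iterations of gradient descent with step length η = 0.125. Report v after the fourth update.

∇h = (10u - 2v, -2u + 6v)
Step 1: at (-2, 4), ∇h = (-28, 28) → (-2, 4) − 0.125·(-28, 28) = (1.5, 0.5)
Step 2: at (1.5, 0.5), ∇h = (14, 0) → (1.5, 0.5) − 0.125·(14, 0) = (-0.25, 0.5)
Step 3: at (-0.25, 0.5), ∇h = (-3.5, 3.5) → (-0.25, 0.5) − 0.125·(-3.5, 3.5) = (0.1875, 0.0625)
Step 4: at (0.1875, 0.0625), ∇h = (1.75, 0) → (0.1875, 0.0625) − 0.125·(1.75, 0) = (-0.03125, 0.0625)
v = 0.0625

0.0625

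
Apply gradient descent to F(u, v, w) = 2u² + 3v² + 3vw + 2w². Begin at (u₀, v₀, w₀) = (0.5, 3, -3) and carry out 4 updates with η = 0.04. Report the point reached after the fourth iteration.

(0.24893568, 1.917696, -2.421504)

∇F = (4u, 6v + 3w, 3v + 4w)
(u₁, v₁, w₁) = (0.5, 3, -3) − 0.04·(2, 9, -3) = (0.42, 2.64, -2.88)
(u₂, v₂, w₂) = (0.42, 2.64, -2.88) − 0.04·(1.68, 7.2, -3.6) = (0.3528, 2.352, -2.736)
(u₃, v₃, w₃) = (0.3528, 2.352, -2.736) − 0.04·(1.4112, 5.904, -3.888) = (0.296352, 2.11584, -2.58048)
(u₄, v₄, w₄) = (0.296352, 2.11584, -2.58048) − 0.04·(1.185408, 4.9536, -3.9744) = (0.24893568, 1.917696, -2.421504)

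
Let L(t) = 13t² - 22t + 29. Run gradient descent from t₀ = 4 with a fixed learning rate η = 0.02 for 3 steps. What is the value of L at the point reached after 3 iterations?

L′(t) = 26t - 22
t₁ = 4 − 0.02·82 = 2.36
t₂ = 2.36 − 0.02·39.36 = 1.5728
t₃ = 1.5728 − 0.02·18.8928 = 1.194944
L(1.194944) = 21.273817120768

21.273817120768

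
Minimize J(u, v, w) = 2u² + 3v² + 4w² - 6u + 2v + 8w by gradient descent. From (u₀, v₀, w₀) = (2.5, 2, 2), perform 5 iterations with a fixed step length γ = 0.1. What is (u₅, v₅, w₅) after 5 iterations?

(1.57776, -0.30944, -0.99904)

∇J = (4u - 6, 6v + 2, 8w + 8)
Step 1: at (2.5, 2, 2), ∇J = (4, 14, 24) → (2.5, 2, 2) − 0.1·(4, 14, 24) = (2.1, 0.6, -0.4)
Step 2: at (2.1, 0.6, -0.4), ∇J = (2.4, 5.6, 4.8) → (2.1, 0.6, -0.4) − 0.1·(2.4, 5.6, 4.8) = (1.86, 0.04, -0.88)
Step 3: at (1.86, 0.04, -0.88), ∇J = (1.44, 2.24, 0.96) → (1.86, 0.04, -0.88) − 0.1·(1.44, 2.24, 0.96) = (1.716, -0.184, -0.976)
Step 4: at (1.716, -0.184, -0.976), ∇J = (0.864, 0.896, 0.192) → (1.716, -0.184, -0.976) − 0.1·(0.864, 0.896, 0.192) = (1.6296, -0.2736, -0.9952)
Step 5: at (1.6296, -0.2736, -0.9952), ∇J = (0.5184, 0.3584, 0.0384) → (1.6296, -0.2736, -0.9952) − 0.1·(0.5184, 0.3584, 0.0384) = (1.57776, -0.30944, -0.99904)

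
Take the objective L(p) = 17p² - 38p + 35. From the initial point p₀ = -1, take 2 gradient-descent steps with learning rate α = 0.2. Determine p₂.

L′(p) = 34p - 38
Step 1: L′(-1) = -72; p₁ = -1 − 0.2·(-72) = 13.4
Step 2: L′(13.4) = 417.6; p₂ = 13.4 − 0.2·417.6 = -70.12

-70.12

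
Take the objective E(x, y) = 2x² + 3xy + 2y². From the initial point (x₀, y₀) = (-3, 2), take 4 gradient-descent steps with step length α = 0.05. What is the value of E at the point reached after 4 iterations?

∇E = (4x + 3y, 3x + 4y)
(x₁, y₁) = (-3, 2) − 0.05·(-6, -1) = (-2.7, 2.05)
(x₂, y₂) = (-2.7, 2.05) − 0.05·(-4.65, 0.1) = (-2.4675, 2.045)
(x₃, y₃) = (-2.4675, 2.045) − 0.05·(-3.735, 0.7775) = (-2.28075, 2.006125)
(x₄, y₄) = (-2.28075, 2.006125) − 0.05·(-3.104625, 1.18225) = (-2.12551875, 1.9470125)
E(-2.12551875, 1.9470125) = 4.2021405378125

4.2021405378125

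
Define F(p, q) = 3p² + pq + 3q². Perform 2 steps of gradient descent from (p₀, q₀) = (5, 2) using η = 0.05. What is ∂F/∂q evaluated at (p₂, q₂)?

6.1325

∇F = (6p + q, p + 6q)
Step 1: at (5, 2), ∇F = (32, 17) → (5, 2) − 0.05·(32, 17) = (3.4, 1.15)
Step 2: at (3.4, 1.15), ∇F = (21.55, 10.3) → (3.4, 1.15) − 0.05·(21.55, 10.3) = (2.3225, 0.635)
∂F/∂q at (2.3225, 0.635) = 6.1325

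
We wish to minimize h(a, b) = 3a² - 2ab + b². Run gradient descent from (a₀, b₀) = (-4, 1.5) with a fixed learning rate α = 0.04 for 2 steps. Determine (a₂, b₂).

(-2.1344, 0.7416)

∇h = (6a - 2b, -2a + 2b)
(a₁, b₁) = (-4, 1.5) − 0.04·(-27, 11) = (-2.92, 1.06)
(a₂, b₂) = (-2.92, 1.06) − 0.04·(-19.64, 7.96) = (-2.1344, 0.7416)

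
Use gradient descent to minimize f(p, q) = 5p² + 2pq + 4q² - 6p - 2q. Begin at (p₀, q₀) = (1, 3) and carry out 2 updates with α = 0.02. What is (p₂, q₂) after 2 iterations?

(0.6592, 2.1248)

∇f = (10p + 2q - 6, 2p + 8q - 2)
Step 1: at (1, 3), ∇f = (10, 24) → (1, 3) − 0.02·(10, 24) = (0.8, 2.52)
Step 2: at (0.8, 2.52), ∇f = (7.04, 19.76) → (0.8, 2.52) − 0.02·(7.04, 19.76) = (0.6592, 2.1248)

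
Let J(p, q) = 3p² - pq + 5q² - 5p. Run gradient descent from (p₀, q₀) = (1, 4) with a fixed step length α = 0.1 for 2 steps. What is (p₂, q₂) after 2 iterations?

∇J = (6p - q - 5, -p + 10q)
Step 1: at (1, 4), ∇J = (-3, 39) → (1, 4) − 0.1·(-3, 39) = (1.3, 0.1)
Step 2: at (1.3, 0.1), ∇J = (2.7, -0.3) → (1.3, 0.1) − 0.1·(2.7, -0.3) = (1.03, 0.13)

(1.03, 0.13)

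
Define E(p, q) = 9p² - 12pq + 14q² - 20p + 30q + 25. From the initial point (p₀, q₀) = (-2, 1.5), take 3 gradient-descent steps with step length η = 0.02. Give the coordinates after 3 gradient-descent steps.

(0.160192, -1.008288)

∇E = (18p - 12q - 20, -12p + 28q + 30)
(p₁, q₁) = (-2, 1.5) − 0.02·(-74, 96) = (-0.52, -0.42)
(p₂, q₂) = (-0.52, -0.42) − 0.02·(-24.32, 24.48) = (-0.0336, -0.9096)
(p₃, q₃) = (-0.0336, -0.9096) − 0.02·(-9.6896, 4.9344) = (0.160192, -1.008288)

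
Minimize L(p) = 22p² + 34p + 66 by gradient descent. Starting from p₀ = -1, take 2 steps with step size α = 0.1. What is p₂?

-3.4

L′(p) = 44p + 34
p₁ = -1 − 0.1·(-10) = 0
p₂ = 0 − 0.1·34 = -3.4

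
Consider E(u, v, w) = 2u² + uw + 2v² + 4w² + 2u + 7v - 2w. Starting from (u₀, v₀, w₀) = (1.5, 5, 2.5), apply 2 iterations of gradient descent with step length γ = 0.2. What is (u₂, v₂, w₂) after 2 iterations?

∇E = (4u + w + 2, 4v + 7, u + 8w - 2)
(u₁, v₁, w₁) = (1.5, 5, 2.5) − 0.2·(10.5, 27, 19.5) = (-0.6, -0.4, -1.4)
(u₂, v₂, w₂) = (-0.6, -0.4, -1.4) − 0.2·(-1.8, 5.4, -13.8) = (-0.24, -1.48, 1.36)

(-0.24, -1.48, 1.36)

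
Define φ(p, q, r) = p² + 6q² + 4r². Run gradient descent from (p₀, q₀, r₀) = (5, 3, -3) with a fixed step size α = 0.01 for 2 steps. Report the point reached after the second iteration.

(4.802, 2.3232, -2.5392)

∇φ = (2p, 12q, 8r)
Step 1: at (5, 3, -3), ∇φ = (10, 36, -24) → (5, 3, -3) − 0.01·(10, 36, -24) = (4.9, 2.64, -2.76)
Step 2: at (4.9, 2.64, -2.76), ∇φ = (9.8, 31.68, -22.08) → (4.9, 2.64, -2.76) − 0.01·(9.8, 31.68, -22.08) = (4.802, 2.3232, -2.5392)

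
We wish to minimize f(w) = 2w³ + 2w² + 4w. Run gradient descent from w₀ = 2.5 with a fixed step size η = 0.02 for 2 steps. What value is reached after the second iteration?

1.013092

f′(w) = 6w² + 4w + 4
w₁ = 2.5 − 0.02·51.5 = 1.47
w₂ = 1.47 − 0.02·22.8454 = 1.013092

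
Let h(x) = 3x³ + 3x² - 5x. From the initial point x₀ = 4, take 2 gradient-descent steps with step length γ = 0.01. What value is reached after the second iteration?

h′(x) = 9x² + 6x - 5
x₁ = 4 − 0.01·163 = 2.37
x₂ = 2.37 − 0.01·59.7721 = 1.772279

1.772279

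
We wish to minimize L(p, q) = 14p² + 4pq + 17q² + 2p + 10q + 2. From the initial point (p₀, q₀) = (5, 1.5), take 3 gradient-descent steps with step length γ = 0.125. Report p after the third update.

-111.546875

∇L = (28p + 4q + 2, 4p + 34q + 10)
Step 1: at (5, 1.5), ∇L = (148, 81) → (5, 1.5) − 0.125·(148, 81) = (-13.5, -8.625)
Step 2: at (-13.5, -8.625), ∇L = (-410.5, -337.25) → (-13.5, -8.625) − 0.125·(-410.5, -337.25) = (37.8125, 33.53125)
Step 3: at (37.8125, 33.53125), ∇L = (1194.875, 1301.3125) → (37.8125, 33.53125) − 0.125·(1194.875, 1301.3125) = (-111.546875, -129.1328125)
p = -111.546875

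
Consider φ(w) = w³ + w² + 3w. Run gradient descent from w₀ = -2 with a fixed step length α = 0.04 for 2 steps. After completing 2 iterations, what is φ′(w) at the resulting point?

25.286545129472

φ′(w) = 3w² + 2w + 3
w₁ = -2 − 0.04·11 = -2.44
w₂ = -2.44 − 0.04·15.9808 = -3.079232
φ′(w) at (-3.079232) = 25.286545129472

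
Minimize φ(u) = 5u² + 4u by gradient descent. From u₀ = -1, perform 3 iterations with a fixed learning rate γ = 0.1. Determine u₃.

-0.4

φ′(u) = 10u + 4
Step 1: φ′(-1) = -6; u₁ = -1 − 0.1·(-6) = -0.4
Step 2: φ′(-0.4) = 0; u₂ = -0.4 − 0.1·0 = -0.4
Step 3: φ′(-0.4) = 0; u₃ = -0.4 − 0.1·0 = -0.4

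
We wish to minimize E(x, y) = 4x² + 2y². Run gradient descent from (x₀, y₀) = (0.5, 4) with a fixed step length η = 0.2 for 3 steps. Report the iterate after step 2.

∇E = (8x, 4y)
(x₁, y₁) = (0.5, 4) − 0.2·(4, 16) = (-0.3, 0.8)
(x₂, y₂) = (-0.3, 0.8) − 0.2·(-2.4, 3.2) = (0.18, 0.16)

(0.18, 0.16)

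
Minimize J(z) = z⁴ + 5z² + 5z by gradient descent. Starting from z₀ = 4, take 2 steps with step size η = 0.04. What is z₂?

J′(z) = 4z³ + 10z + 5
Step 1: J′(4) = 301; z₁ = 4 − 0.04·301 = -8.04
Step 2: J′(-8.04) = -2154.273856; z₂ = -8.04 − 0.04·(-2154.273856) = 78.13095424

78.13095424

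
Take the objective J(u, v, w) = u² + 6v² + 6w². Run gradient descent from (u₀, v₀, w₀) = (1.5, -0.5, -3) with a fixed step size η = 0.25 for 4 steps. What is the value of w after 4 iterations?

∇J = (2u, 12v, 12w)
Step 1: at (1.5, -0.5, -3), ∇J = (3, -6, -36) → (1.5, -0.5, -3) − 0.25·(3, -6, -36) = (0.75, 1, 6)
Step 2: at (0.75, 1, 6), ∇J = (1.5, 12, 72) → (0.75, 1, 6) − 0.25·(1.5, 12, 72) = (0.375, -2, -12)
Step 3: at (0.375, -2, -12), ∇J = (0.75, -24, -144) → (0.375, -2, -12) − 0.25·(0.75, -24, -144) = (0.1875, 4, 24)
Step 4: at (0.1875, 4, 24), ∇J = (0.375, 48, 288) → (0.1875, 4, 24) − 0.25·(0.375, 48, 288) = (0.09375, -8, -48)
w = -48

-48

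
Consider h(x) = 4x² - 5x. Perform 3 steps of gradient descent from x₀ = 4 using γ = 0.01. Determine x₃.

h′(x) = 8x - 5
x₁ = 4 − 0.01·27 = 3.73
x₂ = 3.73 − 0.01·24.84 = 3.4816
x₃ = 3.4816 − 0.01·22.8528 = 3.253072

3.253072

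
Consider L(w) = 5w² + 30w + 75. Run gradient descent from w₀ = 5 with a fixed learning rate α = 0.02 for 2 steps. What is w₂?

2.12

L′(w) = 10w + 30
w₁ = 5 − 0.02·80 = 3.4
w₂ = 3.4 − 0.02·64 = 2.12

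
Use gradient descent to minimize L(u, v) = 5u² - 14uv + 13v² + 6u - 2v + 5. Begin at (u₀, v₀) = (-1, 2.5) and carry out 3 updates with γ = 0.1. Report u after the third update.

∇L = (10u - 14v + 6, -14u + 26v - 2)
(u₁, v₁) = (-1, 2.5) − 0.1·(-39, 77) = (2.9, -5.2)
(u₂, v₂) = (2.9, -5.2) − 0.1·(107.8, -177.8) = (-7.88, 12.58)
(u₃, v₃) = (-7.88, 12.58) − 0.1·(-248.92, 435.4) = (17.012, -30.96)
u = 17.012

17.012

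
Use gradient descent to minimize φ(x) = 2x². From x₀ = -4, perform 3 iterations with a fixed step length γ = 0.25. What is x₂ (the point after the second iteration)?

0

φ′(x) = 4x
x₁ = -4 − 0.25·(-16) = 0
x₂ = 0 − 0.25·0 = 0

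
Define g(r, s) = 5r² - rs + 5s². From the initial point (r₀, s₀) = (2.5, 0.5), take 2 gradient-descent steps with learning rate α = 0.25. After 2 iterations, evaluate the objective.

∇g = (10r - s, -r + 10s)
Step 1: at (2.5, 0.5), ∇g = (24.5, 2.5) → (2.5, 0.5) − 0.25·(24.5, 2.5) = (-3.625, -0.125)
Step 2: at (-3.625, -0.125), ∇g = (-36.125, 2.375) → (-3.625, -0.125) − 0.25·(-36.125, 2.375) = (5.40625, -0.71875)
g(5.40625, -0.71875) = 152.6064453125

152.6064453125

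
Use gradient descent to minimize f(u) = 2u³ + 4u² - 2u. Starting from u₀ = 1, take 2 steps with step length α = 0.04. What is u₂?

f′(u) = 6u² + 8u - 2
Step 1: f′(1) = 12; u₁ = 1 − 0.04·12 = 0.52
Step 2: f′(0.52) = 3.7824; u₂ = 0.52 − 0.04·3.7824 = 0.368704

0.368704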